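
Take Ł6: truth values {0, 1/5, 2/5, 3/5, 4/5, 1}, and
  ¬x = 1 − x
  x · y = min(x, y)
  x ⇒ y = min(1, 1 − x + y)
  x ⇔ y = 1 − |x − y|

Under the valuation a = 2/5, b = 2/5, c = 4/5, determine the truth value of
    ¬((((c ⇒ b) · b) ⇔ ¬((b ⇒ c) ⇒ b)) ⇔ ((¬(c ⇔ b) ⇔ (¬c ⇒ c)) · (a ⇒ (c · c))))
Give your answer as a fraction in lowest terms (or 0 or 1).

2/5

c ⇒ b = 4/5 ⇒ 2/5 = 3/5
(c ⇒ b) · b = 3/5 · 2/5 = 2/5
b ⇒ c = 2/5 ⇒ 4/5 = 1
(b ⇒ c) ⇒ b = 1 ⇒ 2/5 = 2/5
¬((b ⇒ c) ⇒ b) = ¬2/5 = 3/5
((c ⇒ b) · b) ⇔ ¬((b ⇒ c) ⇒ b) = 2/5 ⇔ 3/5 = 4/5
c ⇔ b = 4/5 ⇔ 2/5 = 3/5
¬(c ⇔ b) = ¬3/5 = 2/5
¬c = ¬4/5 = 1/5
¬c ⇒ c = 1/5 ⇒ 4/5 = 1
¬(c ⇔ b) ⇔ (¬c ⇒ c) = 2/5 ⇔ 1 = 2/5
c · c = 4/5 · 4/5 = 4/5
a ⇒ (c · c) = 2/5 ⇒ 4/5 = 1
(¬(c ⇔ b) ⇔ (¬c ⇒ c)) · (a ⇒ (c · c)) = 2/5 · 1 = 2/5
(((c ⇒ b) · b) ⇔ ¬((b ⇒ c) ⇒ b)) ⇔ ((¬(c ⇔ b) ⇔ (¬c ⇒ c)) · (a ⇒ (c · c))) = 4/5 ⇔ 2/5 = 3/5
¬((((c ⇒ b) · b) ⇔ ¬((b ⇒ c) ⇒ b)) ⇔ ((¬(c ⇔ b) ⇔ (¬c ⇒ c)) · (a ⇒ (c · c)))) = ¬3/5 = 2/5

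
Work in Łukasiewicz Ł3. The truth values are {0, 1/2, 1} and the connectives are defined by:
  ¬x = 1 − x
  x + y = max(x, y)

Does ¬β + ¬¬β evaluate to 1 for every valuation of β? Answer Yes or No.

Counterexample: take β = 1/2.
¬β = ¬1/2 = 1/2
¬β = ¬1/2 = 1/2
¬¬β = ¬1/2 = 1/2
¬β + ¬¬β = 1/2 + 1/2 = 1/2
This gives 1/2 ≠ 1.

No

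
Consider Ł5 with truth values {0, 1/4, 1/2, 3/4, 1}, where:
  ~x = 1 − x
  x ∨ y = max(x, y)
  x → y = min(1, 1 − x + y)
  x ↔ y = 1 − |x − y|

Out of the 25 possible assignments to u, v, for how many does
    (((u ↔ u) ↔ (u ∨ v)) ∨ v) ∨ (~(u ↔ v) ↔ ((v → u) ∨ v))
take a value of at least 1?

value 1: 11 assignments (counts)
value 3/4: 6 assignments
value 1/2: 5 assignments
value 1/4: 2 assignments
value 0: 1 assignment
So 11 of the 25 assignments meet the threshold.

11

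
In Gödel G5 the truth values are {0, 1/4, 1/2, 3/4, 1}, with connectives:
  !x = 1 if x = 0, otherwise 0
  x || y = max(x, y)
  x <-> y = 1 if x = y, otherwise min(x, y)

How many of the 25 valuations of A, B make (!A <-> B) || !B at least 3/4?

value 1: 6 assignments (counts)
value 3/4: 1 assignment (counts)
value 1/2: 1 assignment
value 1/4: 1 assignment
value 0: 16 assignments
So 7 of the 25 assignments meet the threshold.

7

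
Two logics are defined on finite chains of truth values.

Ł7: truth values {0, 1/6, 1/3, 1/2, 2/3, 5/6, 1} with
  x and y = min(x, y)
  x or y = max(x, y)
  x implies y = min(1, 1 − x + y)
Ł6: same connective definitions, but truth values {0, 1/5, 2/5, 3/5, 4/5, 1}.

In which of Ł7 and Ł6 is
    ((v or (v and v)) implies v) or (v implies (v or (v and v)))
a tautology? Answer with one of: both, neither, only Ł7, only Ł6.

In Ł7: every assignment gives 1 — tautology.
In Ł6: every assignment gives 1 — tautology.

both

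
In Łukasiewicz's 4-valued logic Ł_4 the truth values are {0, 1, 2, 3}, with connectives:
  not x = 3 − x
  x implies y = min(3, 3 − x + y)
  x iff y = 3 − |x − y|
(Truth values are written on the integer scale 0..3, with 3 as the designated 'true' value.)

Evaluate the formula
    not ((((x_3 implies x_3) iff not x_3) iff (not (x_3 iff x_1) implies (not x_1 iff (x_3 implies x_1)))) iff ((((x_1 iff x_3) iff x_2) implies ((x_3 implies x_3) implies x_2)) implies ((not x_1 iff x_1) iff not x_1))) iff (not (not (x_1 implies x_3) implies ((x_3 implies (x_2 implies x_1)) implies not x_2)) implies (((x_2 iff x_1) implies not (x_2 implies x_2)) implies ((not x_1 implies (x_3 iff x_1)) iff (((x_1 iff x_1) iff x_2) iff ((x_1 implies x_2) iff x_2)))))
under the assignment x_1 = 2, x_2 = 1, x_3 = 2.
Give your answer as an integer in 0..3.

1

x_3 implies x_3 = 2 implies 2 = 3
not x_3 = not 2 = 1
(x_3 implies x_3) iff not x_3 = 3 iff 1 = 1
x_3 iff x_1 = 2 iff 2 = 3
not (x_3 iff x_1) = not 3 = 0
not x_1 = not 2 = 1
x_3 implies x_1 = 2 implies 2 = 3
not x_1 iff (x_3 implies x_1) = 1 iff 3 = 1
not (x_3 iff x_1) implies (not x_1 iff (x_3 implies x_1)) = 0 implies 1 = 3
((x_3 implies x_3) iff not x_3) iff (not (x_3 iff x_1) implies (not x_1 iff (x_3 implies x_1))) = 1 iff 3 = 1
x_1 iff x_3 = 2 iff 2 = 3
(x_1 iff x_3) iff x_2 = 3 iff 1 = 1
x_3 implies x_3 = 2 implies 2 = 3
(x_3 implies x_3) implies x_2 = 3 implies 1 = 1
((x_1 iff x_3) iff x_2) implies ((x_3 implies x_3) implies x_2) = 1 implies 1 = 3
not x_1 = not 2 = 1
not x_1 iff x_1 = 1 iff 2 = 2
not x_1 = not 2 = 1
(not x_1 iff x_1) iff not x_1 = 2 iff 1 = 2
(((x_1 iff x_3) iff x_2) implies ((x_3 implies x_3) implies x_2)) implies ((not x_1 iff x_1) iff not x_1) = 3 implies 2 = 2
(((x_3 implies x_3) iff not x_3) iff (not (x_3 iff x_1) implies (not x_1 iff (x_3 implies x_1)))) iff ((((x_1 iff x_3) iff x_2) implies ((x_3 implies x_3) implies x_2)) implies ((not x_1 iff x_1) iff not x_1)) = 1 iff 2 = 2
not ((((x_3 implies x_3) iff not x_3) iff (not (x_3 iff x_1) implies (not x_1 iff (x_3 implies x_1)))) iff ((((x_1 iff x_3) iff x_2) implies ((x_3 implies x_3) implies x_2)) implies ((not x_1 iff x_1) iff not x_1))) = not 2 = 1
x_1 implies x_3 = 2 implies 2 = 3
not (x_1 implies x_3) = not 3 = 0
x_2 implies x_1 = 1 implies 2 = 3
x_3 implies (x_2 implies x_1) = 2 implies 3 = 3
not x_2 = not 1 = 2
(x_3 implies (x_2 implies x_1)) implies not x_2 = 3 implies 2 = 2
not (x_1 implies x_3) implies ((x_3 implies (x_2 implies x_1)) implies not x_2) = 0 implies 2 = 3
not (not (x_1 implies x_3) implies ((x_3 implies (x_2 implies x_1)) implies not x_2)) = not 3 = 0
x_2 iff x_1 = 1 iff 2 = 2
x_2 implies x_2 = 1 implies 1 = 3
not (x_2 implies x_2) = not 3 = 0
(x_2 iff x_1) implies not (x_2 implies x_2) = 2 implies 0 = 1
not x_1 = not 2 = 1
x_3 iff x_1 = 2 iff 2 = 3
not x_1 implies (x_3 iff x_1) = 1 implies 3 = 3
x_1 iff x_1 = 2 iff 2 = 3
(x_1 iff x_1) iff x_2 = 3 iff 1 = 1
x_1 implies x_2 = 2 implies 1 = 2
(x_1 implies x_2) iff x_2 = 2 iff 1 = 2
((x_1 iff x_1) iff x_2) iff ((x_1 implies x_2) iff x_2) = 1 iff 2 = 2
(not x_1 implies (x_3 iff x_1)) iff (((x_1 iff x_1) iff x_2) iff ((x_1 implies x_2) iff x_2)) = 3 iff 2 = 2
((x_2 iff x_1) implies not (x_2 implies x_2)) implies ((not x_1 implies (x_3 iff x_1)) iff (((x_1 iff x_1) iff x_2) iff ((x_1 implies x_2) iff x_2))) = 1 implies 2 = 3
not (not (x_1 implies x_3) implies ((x_3 implies (x_2 implies x_1)) implies not x_2)) implies (((x_2 iff x_1) implies not (x_2 implies x_2)) implies ((not x_1 implies (x_3 iff x_1)) iff (((x_1 iff x_1) iff x_2) iff ((x_1 implies x_2) iff x_2)))) = 0 implies 3 = 3
not ((((x_3 implies x_3) iff not x_3) iff (not (x_3 iff x_1) implies (not x_1 iff (x_3 implies x_1)))) iff ((((x_1 iff x_3) iff x_2) implies ((x_3 implies x_3) implies x_2)) implies ((not x_1 iff x_1) iff not x_1))) iff (not (not (x_1 implies x_3) implies ((x_3 implies (x_2 implies x_1)) implies not x_2)) implies (((x_2 iff x_1) implies not (x_2 implies x_2)) implies ((not x_1 implies (x_3 iff x_1)) iff (((x_1 iff x_1) iff x_2) iff ((x_1 implies x_2) iff x_2))))) = 1 iff 3 = 1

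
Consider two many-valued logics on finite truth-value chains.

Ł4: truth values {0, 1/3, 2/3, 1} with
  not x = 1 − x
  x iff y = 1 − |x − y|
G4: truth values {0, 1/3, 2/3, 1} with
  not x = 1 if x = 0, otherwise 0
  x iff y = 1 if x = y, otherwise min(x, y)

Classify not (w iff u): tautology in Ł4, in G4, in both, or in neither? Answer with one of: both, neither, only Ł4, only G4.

In Ł4: at u = 0, w = 0 the value is 0 — not a tautology.
In G4: at u = 0, w = 0 the value is 0 — not a tautology.

neither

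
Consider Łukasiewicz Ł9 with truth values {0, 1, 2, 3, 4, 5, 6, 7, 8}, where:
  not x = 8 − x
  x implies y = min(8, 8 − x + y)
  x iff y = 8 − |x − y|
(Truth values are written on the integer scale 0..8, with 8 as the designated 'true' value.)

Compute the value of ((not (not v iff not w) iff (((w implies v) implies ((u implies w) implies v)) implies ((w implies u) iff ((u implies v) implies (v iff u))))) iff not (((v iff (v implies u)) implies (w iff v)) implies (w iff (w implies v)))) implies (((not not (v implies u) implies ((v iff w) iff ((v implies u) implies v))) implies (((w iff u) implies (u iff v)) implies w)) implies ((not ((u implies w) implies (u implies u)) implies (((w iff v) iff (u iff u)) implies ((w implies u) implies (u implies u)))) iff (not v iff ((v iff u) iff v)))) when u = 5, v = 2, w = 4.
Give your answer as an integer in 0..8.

7

not v = not 2 = 6
not w = not 4 = 4
not v iff not w = 6 iff 4 = 6
not (not v iff not w) = not 6 = 2
w implies v = 4 implies 2 = 6
u implies w = 5 implies 4 = 7
(u implies w) implies v = 7 implies 2 = 3
(w implies v) implies ((u implies w) implies v) = 6 implies 3 = 5
w implies u = 4 implies 5 = 8
u implies v = 5 implies 2 = 5
v iff u = 2 iff 5 = 5
(u implies v) implies (v iff u) = 5 implies 5 = 8
(w implies u) iff ((u implies v) implies (v iff u)) = 8 iff 8 = 8
((w implies v) implies ((u implies w) implies v)) implies ((w implies u) iff ((u implies v) implies (v iff u))) = 5 implies 8 = 8
not (not v iff not w) iff (((w implies v) implies ((u implies w) implies v)) implies ((w implies u) iff ((u implies v) implies (v iff u)))) = 2 iff 8 = 2
v implies u = 2 implies 5 = 8
v iff (v implies u) = 2 iff 8 = 2
w iff v = 4 iff 2 = 6
(v iff (v implies u)) implies (w iff v) = 2 implies 6 = 8
w implies v = 4 implies 2 = 6
w iff (w implies v) = 4 iff 6 = 6
((v iff (v implies u)) implies (w iff v)) implies (w iff (w implies v)) = 8 implies 6 = 6
not (((v iff (v implies u)) implies (w iff v)) implies (w iff (w implies v))) = not 6 = 2
(not (not v iff not w) iff (((w implies v) implies ((u implies w) implies v)) implies ((w implies u) iff ((u implies v) implies (v iff u))))) iff not (((v iff (v implies u)) implies (w iff v)) implies (w iff (w implies v))) = 2 iff 2 = 8
v implies u = 2 implies 5 = 8
not (v implies u) = not 8 = 0
not not (v implies u) = not 0 = 8
v iff w = 2 iff 4 = 6
v implies u = 2 implies 5 = 8
(v implies u) implies v = 8 implies 2 = 2
(v iff w) iff ((v implies u) implies v) = 6 iff 2 = 4
not not (v implies u) implies ((v iff w) iff ((v implies u) implies v)) = 8 implies 4 = 4
w iff u = 4 iff 5 = 7
u iff v = 5 iff 2 = 5
(w iff u) implies (u iff v) = 7 implies 5 = 6
((w iff u) implies (u iff v)) implies w = 6 implies 4 = 6
(not not (v implies u) implies ((v iff w) iff ((v implies u) implies v))) implies (((w iff u) implies (u iff v)) implies w) = 4 implies 6 = 8
u implies w = 5 implies 4 = 7
u implies u = 5 implies 5 = 8
(u implies w) implies (u implies u) = 7 implies 8 = 8
not ((u implies w) implies (u implies u)) = not 8 = 0
w iff v = 4 iff 2 = 6
u iff u = 5 iff 5 = 8
(w iff v) iff (u iff u) = 6 iff 8 = 6
w implies u = 4 implies 5 = 8
u implies u = 5 implies 5 = 8
(w implies u) implies (u implies u) = 8 implies 8 = 8
((w iff v) iff (u iff u)) implies ((w implies u) implies (u implies u)) = 6 implies 8 = 8
not ((u implies w) implies (u implies u)) implies (((w iff v) iff (u iff u)) implies ((w implies u) implies (u implies u))) = 0 implies 8 = 8
not v = not 2 = 6
v iff u = 2 iff 5 = 5
(v iff u) iff v = 5 iff 2 = 5
not v iff ((v iff u) iff v) = 6 iff 5 = 7
(not ((u implies w) implies (u implies u)) implies (((w iff v) iff (u iff u)) implies ((w implies u) implies (u implies u)))) iff (not v iff ((v iff u) iff v)) = 8 iff 7 = 7
((not not (v implies u) implies ((v iff w) iff ((v implies u) implies v))) implies (((w iff u) implies (u iff v)) implies w)) implies ((not ((u implies w) implies (u implies u)) implies (((w iff v) iff (u iff u)) implies ((w implies u) implies (u implies u)))) iff (not v iff ((v iff u) iff v))) = 8 implies 7 = 7
((not (not v iff not w) iff (((w implies v) implies ((u implies w) implies v)) implies ((w implies u) iff ((u implies v) implies (v iff u))))) iff not (((v iff (v implies u)) implies (w iff v)) implies (w iff (w implies v)))) implies (((not not (v implies u) implies ((v iff w) iff ((v implies u) implies v))) implies (((w iff u) implies (u iff v)) implies w)) implies ((not ((u implies w) implies (u implies u)) implies (((w iff v) iff (u iff u)) implies ((w implies u) implies (u implies u)))) iff (not v iff ((v iff u) iff v)))) = 8 implies 7 = 7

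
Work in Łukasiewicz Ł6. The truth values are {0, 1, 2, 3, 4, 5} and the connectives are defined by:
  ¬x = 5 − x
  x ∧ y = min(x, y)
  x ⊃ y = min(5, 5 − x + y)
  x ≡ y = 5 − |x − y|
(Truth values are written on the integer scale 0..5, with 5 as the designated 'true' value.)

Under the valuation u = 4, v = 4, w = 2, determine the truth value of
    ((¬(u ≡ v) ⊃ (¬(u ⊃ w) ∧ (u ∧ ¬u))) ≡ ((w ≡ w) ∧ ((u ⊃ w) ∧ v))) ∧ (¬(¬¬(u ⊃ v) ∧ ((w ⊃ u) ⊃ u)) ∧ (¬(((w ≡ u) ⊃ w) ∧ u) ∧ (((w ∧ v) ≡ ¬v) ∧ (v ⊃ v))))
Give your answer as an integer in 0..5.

1

u ≡ v = 4 ≡ 4 = 5
¬(u ≡ v) = ¬5 = 0
u ⊃ w = 4 ⊃ 2 = 3
¬(u ⊃ w) = ¬3 = 2
¬u = ¬4 = 1
u ∧ ¬u = 4 ∧ 1 = 1
¬(u ⊃ w) ∧ (u ∧ ¬u) = 2 ∧ 1 = 1
¬(u ≡ v) ⊃ (¬(u ⊃ w) ∧ (u ∧ ¬u)) = 0 ⊃ 1 = 5
w ≡ w = 2 ≡ 2 = 5
u ⊃ w = 4 ⊃ 2 = 3
(u ⊃ w) ∧ v = 3 ∧ 4 = 3
(w ≡ w) ∧ ((u ⊃ w) ∧ v) = 5 ∧ 3 = 3
(¬(u ≡ v) ⊃ (¬(u ⊃ w) ∧ (u ∧ ¬u))) ≡ ((w ≡ w) ∧ ((u ⊃ w) ∧ v)) = 5 ≡ 3 = 3
u ⊃ v = 4 ⊃ 4 = 5
¬(u ⊃ v) = ¬5 = 0
¬¬(u ⊃ v) = ¬0 = 5
w ⊃ u = 2 ⊃ 4 = 5
(w ⊃ u) ⊃ u = 5 ⊃ 4 = 4
¬¬(u ⊃ v) ∧ ((w ⊃ u) ⊃ u) = 5 ∧ 4 = 4
¬(¬¬(u ⊃ v) ∧ ((w ⊃ u) ⊃ u)) = ¬4 = 1
w ≡ u = 2 ≡ 4 = 3
(w ≡ u) ⊃ w = 3 ⊃ 2 = 4
((w ≡ u) ⊃ w) ∧ u = 4 ∧ 4 = 4
¬(((w ≡ u) ⊃ w) ∧ u) = ¬4 = 1
w ∧ v = 2 ∧ 4 = 2
¬v = ¬4 = 1
(w ∧ v) ≡ ¬v = 2 ≡ 1 = 4
v ⊃ v = 4 ⊃ 4 = 5
((w ∧ v) ≡ ¬v) ∧ (v ⊃ v) = 4 ∧ 5 = 4
¬(((w ≡ u) ⊃ w) ∧ u) ∧ (((w ∧ v) ≡ ¬v) ∧ (v ⊃ v)) = 1 ∧ 4 = 1
¬(¬¬(u ⊃ v) ∧ ((w ⊃ u) ⊃ u)) ∧ (¬(((w ≡ u) ⊃ w) ∧ u) ∧ (((w ∧ v) ≡ ¬v) ∧ (v ⊃ v))) = 1 ∧ 1 = 1
((¬(u ≡ v) ⊃ (¬(u ⊃ w) ∧ (u ∧ ¬u))) ≡ ((w ≡ w) ∧ ((u ⊃ w) ∧ v))) ∧ (¬(¬¬(u ⊃ v) ∧ ((w ⊃ u) ⊃ u)) ∧ (¬(((w ≡ u) ⊃ w) ∧ u) ∧ (((w ∧ v) ≡ ¬v) ∧ (v ⊃ v)))) = 3 ∧ 1 = 1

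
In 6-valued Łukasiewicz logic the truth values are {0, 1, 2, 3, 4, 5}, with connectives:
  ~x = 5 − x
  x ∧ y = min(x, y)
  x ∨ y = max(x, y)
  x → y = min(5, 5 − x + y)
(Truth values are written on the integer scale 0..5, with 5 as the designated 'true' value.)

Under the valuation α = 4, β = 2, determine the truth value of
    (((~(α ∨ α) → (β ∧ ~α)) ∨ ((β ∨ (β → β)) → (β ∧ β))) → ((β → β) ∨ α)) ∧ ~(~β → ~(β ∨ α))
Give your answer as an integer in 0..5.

α ∨ α = 4 ∨ 4 = 4
~(α ∨ α) = ~4 = 1
~α = ~4 = 1
β ∧ ~α = 2 ∧ 1 = 1
~(α ∨ α) → (β ∧ ~α) = 1 → 1 = 5
β → β = 2 → 2 = 5
β ∨ (β → β) = 2 ∨ 5 = 5
β ∧ β = 2 ∧ 2 = 2
(β ∨ (β → β)) → (β ∧ β) = 5 → 2 = 2
(~(α ∨ α) → (β ∧ ~α)) ∨ ((β ∨ (β → β)) → (β ∧ β)) = 5 ∨ 2 = 5
β → β = 2 → 2 = 5
(β → β) ∨ α = 5 ∨ 4 = 5
((~(α ∨ α) → (β ∧ ~α)) ∨ ((β ∨ (β → β)) → (β ∧ β))) → ((β → β) ∨ α) = 5 → 5 = 5
~β = ~2 = 3
β ∨ α = 2 ∨ 4 = 4
~(β ∨ α) = ~4 = 1
~β → ~(β ∨ α) = 3 → 1 = 3
~(~β → ~(β ∨ α)) = ~3 = 2
(((~(α ∨ α) → (β ∧ ~α)) ∨ ((β ∨ (β → β)) → (β ∧ β))) → ((β → β) ∨ α)) ∧ ~(~β → ~(β ∨ α)) = 5 ∧ 2 = 2

2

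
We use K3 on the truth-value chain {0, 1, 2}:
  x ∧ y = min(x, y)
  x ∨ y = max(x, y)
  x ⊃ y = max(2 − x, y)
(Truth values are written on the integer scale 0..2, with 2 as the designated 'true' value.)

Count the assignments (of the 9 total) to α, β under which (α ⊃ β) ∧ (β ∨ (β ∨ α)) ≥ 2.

3

α = 0, β = 0 ↦ 0  <
α = 0, β = 1 ↦ 1  <
α = 0, β = 2 ↦ 2  ≥
α = 1, β = 0 ↦ 1  <
α = 1, β = 1 ↦ 1  <
α = 1, β = 2 ↦ 2  ≥
α = 2, β = 0 ↦ 0  <
α = 2, β = 1 ↦ 1  <
α = 2, β = 2 ↦ 2  ≥
So 3 of the 9 assignments meet the threshold.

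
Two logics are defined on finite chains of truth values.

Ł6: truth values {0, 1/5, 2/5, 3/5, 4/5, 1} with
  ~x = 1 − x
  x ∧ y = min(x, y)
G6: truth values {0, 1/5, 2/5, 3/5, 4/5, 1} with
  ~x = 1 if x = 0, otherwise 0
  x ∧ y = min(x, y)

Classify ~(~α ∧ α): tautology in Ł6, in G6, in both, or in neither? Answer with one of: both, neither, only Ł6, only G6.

In Ł6: at α = 1/5 the value is 4/5 — not a tautology.
In G6: every assignment gives 1 — tautology.

only G6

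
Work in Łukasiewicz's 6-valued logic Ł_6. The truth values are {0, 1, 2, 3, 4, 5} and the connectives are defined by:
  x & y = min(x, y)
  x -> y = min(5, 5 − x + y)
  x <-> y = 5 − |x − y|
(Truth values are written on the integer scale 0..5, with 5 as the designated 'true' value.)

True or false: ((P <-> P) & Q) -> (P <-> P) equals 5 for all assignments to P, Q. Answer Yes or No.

Yes

At P = 0, Q = 1, for instance:
P <-> P = 0 <-> 0 = 5
(P <-> P) & Q = 5 & 1 = 1
((P <-> P) & Q) -> (P <-> P) = 1 -> 5 = 5
and checking the remaining 35 assignments likewise gives ≥ 5 in every case.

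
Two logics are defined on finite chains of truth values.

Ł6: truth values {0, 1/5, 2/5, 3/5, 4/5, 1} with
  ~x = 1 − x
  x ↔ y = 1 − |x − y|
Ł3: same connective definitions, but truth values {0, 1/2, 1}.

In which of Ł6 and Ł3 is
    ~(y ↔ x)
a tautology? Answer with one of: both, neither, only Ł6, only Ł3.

neither

In Ł6: at x = 0, y = 0 the value is 0 — not a tautology.
In Ł3: at x = 0, y = 0 the value is 0 — not a tautology.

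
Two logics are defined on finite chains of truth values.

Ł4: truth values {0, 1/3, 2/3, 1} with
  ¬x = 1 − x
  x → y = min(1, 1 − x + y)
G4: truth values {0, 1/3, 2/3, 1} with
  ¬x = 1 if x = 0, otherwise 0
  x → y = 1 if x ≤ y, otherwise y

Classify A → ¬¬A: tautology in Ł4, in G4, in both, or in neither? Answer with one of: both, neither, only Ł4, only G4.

In Ł4: every assignment gives 1 — tautology.
In G4: every assignment gives 1 — tautology.

both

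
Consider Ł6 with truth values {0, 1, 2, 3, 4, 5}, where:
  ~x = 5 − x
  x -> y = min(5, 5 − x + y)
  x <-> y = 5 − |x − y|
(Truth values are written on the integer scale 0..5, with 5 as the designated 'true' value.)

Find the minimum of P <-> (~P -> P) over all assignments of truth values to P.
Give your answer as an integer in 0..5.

Take P = 2:
~P = ~2 = 3
~P -> P = 3 -> 2 = 4
P <-> (~P -> P) = 2 <-> 4 = 3
No assignment yields a value below 3, so this is the minimum.

3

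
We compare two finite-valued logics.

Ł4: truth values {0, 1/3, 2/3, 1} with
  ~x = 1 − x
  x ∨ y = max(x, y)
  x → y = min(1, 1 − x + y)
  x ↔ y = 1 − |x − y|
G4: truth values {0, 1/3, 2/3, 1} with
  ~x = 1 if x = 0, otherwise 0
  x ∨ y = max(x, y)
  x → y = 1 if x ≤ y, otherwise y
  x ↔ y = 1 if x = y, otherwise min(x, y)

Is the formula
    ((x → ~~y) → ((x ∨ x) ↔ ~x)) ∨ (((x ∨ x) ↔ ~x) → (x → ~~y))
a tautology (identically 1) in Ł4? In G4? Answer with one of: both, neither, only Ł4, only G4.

In Ł4: every assignment gives 1 — tautology.
In G4: every assignment gives 1 — tautology.

both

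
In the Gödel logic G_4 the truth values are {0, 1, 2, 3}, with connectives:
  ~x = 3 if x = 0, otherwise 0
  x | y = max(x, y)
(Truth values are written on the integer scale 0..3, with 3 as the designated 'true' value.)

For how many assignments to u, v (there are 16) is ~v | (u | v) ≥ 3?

u = 0, v = 0 ↦ 3  ≥
u = 0, v = 1 ↦ 1  <
u = 0, v = 2 ↦ 2  <
u = 0, v = 3 ↦ 3  ≥
u = 1, v = 0 ↦ 3  ≥
u = 1, v = 1 ↦ 1  <
u = 1, v = 2 ↦ 2  <
u = 1, v = 3 ↦ 3  ≥
u = 2, v = 0 ↦ 3  ≥
u = 2, v = 1 ↦ 2  <
u = 2, v = 2 ↦ 2  <
u = 2, v = 3 ↦ 3  ≥
u = 3, v = 0 ↦ 3  ≥
u = 3, v = 1 ↦ 3  ≥
u = 3, v = 2 ↦ 3  ≥
u = 3, v = 3 ↦ 3  ≥
So 10 of the 16 assignments meet the threshold.

10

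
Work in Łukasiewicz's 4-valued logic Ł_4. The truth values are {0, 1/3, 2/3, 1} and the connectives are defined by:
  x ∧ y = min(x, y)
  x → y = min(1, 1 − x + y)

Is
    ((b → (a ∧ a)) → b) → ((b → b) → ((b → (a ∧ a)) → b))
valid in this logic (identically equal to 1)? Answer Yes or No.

a = 0, b = 0 ↦ 1
a = 0, b = 1/3 ↦ 1
a = 0, b = 2/3 ↦ 1
a = 0, b = 1 ↦ 1
a = 1/3, b = 0 ↦ 1
a = 1/3, b = 1/3 ↦ 1
a = 1/3, b = 2/3 ↦ 1
a = 1/3, b = 1 ↦ 1
a = 2/3, b = 0 ↦ 1
a = 2/3, b = 1/3 ↦ 1
a = 2/3, b = 2/3 ↦ 1
a = 2/3, b = 1 ↦ 1
a = 1, b = 0 ↦ 1
a = 1, b = 1/3 ↦ 1
a = 1, b = 2/3 ↦ 1
a = 1, b = 1 ↦ 1
Every assignment gives a value ≥ 1.

Yes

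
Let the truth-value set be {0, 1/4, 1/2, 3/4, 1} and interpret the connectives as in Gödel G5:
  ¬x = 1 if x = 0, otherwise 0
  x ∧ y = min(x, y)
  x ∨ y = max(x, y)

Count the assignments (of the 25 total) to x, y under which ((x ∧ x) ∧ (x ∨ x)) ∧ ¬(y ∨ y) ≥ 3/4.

2

value 1: 1 assignment (counts)
value 3/4: 1 assignment (counts)
value 1/2: 1 assignment
value 1/4: 1 assignment
value 0: 21 assignments
So 2 of the 25 assignments meet the threshold.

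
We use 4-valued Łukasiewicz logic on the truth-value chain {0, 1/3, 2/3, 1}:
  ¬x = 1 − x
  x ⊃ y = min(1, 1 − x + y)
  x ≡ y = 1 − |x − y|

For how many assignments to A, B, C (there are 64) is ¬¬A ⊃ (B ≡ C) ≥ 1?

value 1: 44 assignments (counts)
value 2/3: 12 assignments
value 1/3: 6 assignments
value 0: 2 assignments
So 44 of the 64 assignments meet the threshold.

44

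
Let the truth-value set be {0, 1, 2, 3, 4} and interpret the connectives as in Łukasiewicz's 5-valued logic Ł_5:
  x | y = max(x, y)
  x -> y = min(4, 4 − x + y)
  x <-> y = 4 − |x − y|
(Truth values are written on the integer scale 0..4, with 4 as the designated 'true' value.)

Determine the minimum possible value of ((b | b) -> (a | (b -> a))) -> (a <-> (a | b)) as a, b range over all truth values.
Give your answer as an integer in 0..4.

Take a = 0, b = 2:
b | b = 2 | 2 = 2
b -> a = 2 -> 0 = 2
a | (b -> a) = 0 | 2 = 2
(b | b) -> (a | (b -> a)) = 2 -> 2 = 4
a | b = 0 | 2 = 2
a <-> (a | b) = 0 <-> 2 = 2
((b | b) -> (a | (b -> a))) -> (a <-> (a | b)) = 4 -> 2 = 2
No assignment yields a value below 2, so this is the minimum.

2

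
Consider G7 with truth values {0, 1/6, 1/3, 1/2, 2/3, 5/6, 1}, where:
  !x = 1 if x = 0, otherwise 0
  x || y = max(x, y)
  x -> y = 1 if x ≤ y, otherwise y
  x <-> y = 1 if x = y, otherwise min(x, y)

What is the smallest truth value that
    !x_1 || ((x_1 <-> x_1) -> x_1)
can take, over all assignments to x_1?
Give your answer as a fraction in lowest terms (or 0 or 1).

1/6

Take x_1 = 1/6:
!x_1 = !1/6 = 0
x_1 <-> x_1 = 1/6 <-> 1/6 = 1
(x_1 <-> x_1) -> x_1 = 1 -> 1/6 = 1/6
!x_1 || ((x_1 <-> x_1) -> x_1) = 0 || 1/6 = 1/6
No assignment yields a value below 1/6, so this is the minimum.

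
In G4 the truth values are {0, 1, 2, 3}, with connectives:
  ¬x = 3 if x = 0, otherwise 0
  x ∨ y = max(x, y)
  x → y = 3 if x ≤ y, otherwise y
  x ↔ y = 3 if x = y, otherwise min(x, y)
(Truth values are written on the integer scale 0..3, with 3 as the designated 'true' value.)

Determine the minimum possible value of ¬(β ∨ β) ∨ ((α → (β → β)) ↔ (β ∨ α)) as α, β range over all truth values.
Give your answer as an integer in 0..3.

1

Take α = 0, β = 1:
β ∨ β = 1 ∨ 1 = 1
¬(β ∨ β) = ¬1 = 0
β → β = 1 → 1 = 3
α → (β → β) = 0 → 3 = 3
β ∨ α = 1 ∨ 0 = 1
(α → (β → β)) ↔ (β ∨ α) = 3 ↔ 1 = 1
¬(β ∨ β) ∨ ((α → (β → β)) ↔ (β ∨ α)) = 0 ∨ 1 = 1
No assignment yields a value below 1, so this is the minimum.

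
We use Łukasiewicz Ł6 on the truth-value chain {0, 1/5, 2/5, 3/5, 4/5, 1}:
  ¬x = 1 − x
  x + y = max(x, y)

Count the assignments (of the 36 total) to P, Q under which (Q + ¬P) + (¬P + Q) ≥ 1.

value 1: 11 assignments (counts)
value 4/5: 9 assignments
value 3/5: 7 assignments
value 2/5: 5 assignments
value 1/5: 3 assignments
value 0: 1 assignment
So 11 of the 36 assignments meet the threshold.

11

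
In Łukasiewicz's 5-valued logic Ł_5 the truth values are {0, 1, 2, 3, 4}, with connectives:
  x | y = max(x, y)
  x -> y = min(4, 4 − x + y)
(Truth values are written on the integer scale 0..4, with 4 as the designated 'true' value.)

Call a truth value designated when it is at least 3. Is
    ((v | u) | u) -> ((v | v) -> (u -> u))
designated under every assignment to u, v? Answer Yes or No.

Yes

At u = 2, v = 3, for instance:
v | u = 3 | 2 = 3
(v | u) | u = 3 | 2 = 3
v | v = 3 | 3 = 3
u -> u = 2 -> 2 = 4
(v | v) -> (u -> u) = 3 -> 4 = 4
((v | u) | u) -> ((v | v) -> (u -> u)) = 3 -> 4 = 4
and checking the remaining 24 assignments likewise gives ≥ 3 in every case.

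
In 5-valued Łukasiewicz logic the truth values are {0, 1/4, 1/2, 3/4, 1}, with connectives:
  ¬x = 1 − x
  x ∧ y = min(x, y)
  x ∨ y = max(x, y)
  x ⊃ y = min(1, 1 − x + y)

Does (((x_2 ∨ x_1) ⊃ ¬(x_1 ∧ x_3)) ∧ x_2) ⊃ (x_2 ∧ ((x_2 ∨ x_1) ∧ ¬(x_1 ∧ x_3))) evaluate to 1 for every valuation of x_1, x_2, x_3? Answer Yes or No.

No

Counterexample: take x_1 = 1/2, x_2 = 3/4, x_3 = 1/2.
x_2 ∨ x_1 = 3/4 ∨ 1/2 = 3/4
x_1 ∧ x_3 = 1/2 ∧ 1/2 = 1/2
¬(x_1 ∧ x_3) = ¬1/2 = 1/2
(x_2 ∨ x_1) ⊃ ¬(x_1 ∧ x_3) = 3/4 ⊃ 1/2 = 3/4
((x_2 ∨ x_1) ⊃ ¬(x_1 ∧ x_3)) ∧ x_2 = 3/4 ∧ 3/4 = 3/4
x_2 ∨ x_1 = 3/4 ∨ 1/2 = 3/4
x_1 ∧ x_3 = 1/2 ∧ 1/2 = 1/2
¬(x_1 ∧ x_3) = ¬1/2 = 1/2
(x_2 ∨ x_1) ∧ ¬(x_1 ∧ x_3) = 3/4 ∧ 1/2 = 1/2
x_2 ∧ ((x_2 ∨ x_1) ∧ ¬(x_1 ∧ x_3)) = 3/4 ∧ 1/2 = 1/2
(((x_2 ∨ x_1) ⊃ ¬(x_1 ∧ x_3)) ∧ x_2) ⊃ (x_2 ∧ ((x_2 ∨ x_1) ∧ ¬(x_1 ∧ x_3))) = 3/4 ⊃ 1/2 = 3/4
This gives 3/4 ≠ 1.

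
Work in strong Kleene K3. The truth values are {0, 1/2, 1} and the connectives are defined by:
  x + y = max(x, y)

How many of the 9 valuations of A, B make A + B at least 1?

5

A = 0, B = 0 ↦ 0  <
A = 0, B = 1/2 ↦ 1/2  <
A = 0, B = 1 ↦ 1  ≥
A = 1/2, B = 0 ↦ 1/2  <
A = 1/2, B = 1/2 ↦ 1/2  <
A = 1/2, B = 1 ↦ 1  ≥
A = 1, B = 0 ↦ 1  ≥
A = 1, B = 1/2 ↦ 1  ≥
A = 1, B = 1 ↦ 1  ≥
So 5 of the 9 assignments meet the threshold.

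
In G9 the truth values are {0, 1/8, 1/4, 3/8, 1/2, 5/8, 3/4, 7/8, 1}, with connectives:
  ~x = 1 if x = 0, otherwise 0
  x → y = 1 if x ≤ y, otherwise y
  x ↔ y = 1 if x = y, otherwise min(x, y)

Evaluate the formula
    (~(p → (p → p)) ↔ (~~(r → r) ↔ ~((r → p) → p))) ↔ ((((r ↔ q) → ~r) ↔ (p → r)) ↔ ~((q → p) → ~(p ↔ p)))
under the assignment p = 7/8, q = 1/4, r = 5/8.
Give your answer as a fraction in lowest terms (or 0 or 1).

p → p = 7/8 → 7/8 = 1
p → (p → p) = 7/8 → 1 = 1
~(p → (p → p)) = ~1 = 0
r → r = 5/8 → 5/8 = 1
~(r → r) = ~1 = 0
~~(r → r) = ~0 = 1
r → p = 5/8 → 7/8 = 1
(r → p) → p = 1 → 7/8 = 7/8
~((r → p) → p) = ~7/8 = 0
~~(r → r) ↔ ~((r → p) → p) = 1 ↔ 0 = 0
~(p → (p → p)) ↔ (~~(r → r) ↔ ~((r → p) → p)) = 0 ↔ 0 = 1
r ↔ q = 5/8 ↔ 1/4 = 1/4
~r = ~5/8 = 0
(r ↔ q) → ~r = 1/4 → 0 = 0
p → r = 7/8 → 5/8 = 5/8
((r ↔ q) → ~r) ↔ (p → r) = 0 ↔ 5/8 = 0
q → p = 1/4 → 7/8 = 1
p ↔ p = 7/8 ↔ 7/8 = 1
~(p ↔ p) = ~1 = 0
(q → p) → ~(p ↔ p) = 1 → 0 = 0
~((q → p) → ~(p ↔ p)) = ~0 = 1
(((r ↔ q) → ~r) ↔ (p → r)) ↔ ~((q → p) → ~(p ↔ p)) = 0 ↔ 1 = 0
(~(p → (p → p)) ↔ (~~(r → r) ↔ ~((r → p) → p))) ↔ ((((r ↔ q) → ~r) ↔ (p → r)) ↔ ~((q → p) → ~(p ↔ p))) = 1 ↔ 0 = 0

0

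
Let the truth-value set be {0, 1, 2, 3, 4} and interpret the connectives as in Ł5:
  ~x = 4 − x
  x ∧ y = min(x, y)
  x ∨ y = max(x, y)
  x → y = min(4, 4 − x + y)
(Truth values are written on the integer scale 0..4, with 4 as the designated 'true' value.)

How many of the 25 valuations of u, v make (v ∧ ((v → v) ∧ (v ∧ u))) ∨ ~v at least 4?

value 4: 6 assignments (counts)
value 3: 8 assignments
value 2: 7 assignments
value 1: 3 assignments
value 0: 1 assignment
So 6 of the 25 assignments meet the threshold.

6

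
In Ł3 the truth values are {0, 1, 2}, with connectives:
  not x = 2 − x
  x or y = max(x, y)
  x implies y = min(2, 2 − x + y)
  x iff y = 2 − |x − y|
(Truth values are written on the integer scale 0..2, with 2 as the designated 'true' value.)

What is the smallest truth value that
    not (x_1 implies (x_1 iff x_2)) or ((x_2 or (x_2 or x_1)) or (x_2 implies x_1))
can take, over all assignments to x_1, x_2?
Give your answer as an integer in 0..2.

1

Take x_1 = 0, x_2 = 1:
x_1 iff x_2 = 0 iff 1 = 1
x_1 implies (x_1 iff x_2) = 0 implies 1 = 2
not (x_1 implies (x_1 iff x_2)) = not 2 = 0
x_2 or x_1 = 1 or 0 = 1
x_2 or (x_2 or x_1) = 1 or 1 = 1
x_2 implies x_1 = 1 implies 0 = 1
(x_2 or (x_2 or x_1)) or (x_2 implies x_1) = 1 or 1 = 1
not (x_1 implies (x_1 iff x_2)) or ((x_2 or (x_2 or x_1)) or (x_2 implies x_1)) = 0 or 1 = 1
No assignment yields a value below 1, so this is the minimum.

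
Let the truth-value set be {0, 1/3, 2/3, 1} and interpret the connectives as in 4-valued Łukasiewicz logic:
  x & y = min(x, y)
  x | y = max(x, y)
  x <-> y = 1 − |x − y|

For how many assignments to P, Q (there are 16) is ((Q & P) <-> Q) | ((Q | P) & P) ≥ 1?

P = 0, Q = 0 ↦ 1  ≥
P = 0, Q = 1/3 ↦ 2/3  <
P = 0, Q = 2/3 ↦ 1/3  <
P = 0, Q = 1 ↦ 0  <
P = 1/3, Q = 0 ↦ 1  ≥
P = 1/3, Q = 1/3 ↦ 1  ≥
P = 1/3, Q = 2/3 ↦ 2/3  <
P = 1/3, Q = 1 ↦ 1/3  <
P = 2/3, Q = 0 ↦ 1  ≥
P = 2/3, Q = 1/3 ↦ 1  ≥
P = 2/3, Q = 2/3 ↦ 1  ≥
P = 2/3, Q = 1 ↦ 2/3  <
P = 1, Q = 0 ↦ 1  ≥
P = 1, Q = 1/3 ↦ 1  ≥
P = 1, Q = 2/3 ↦ 1  ≥
P = 1, Q = 1 ↦ 1  ≥
So 10 of the 16 assignments meet the threshold.

10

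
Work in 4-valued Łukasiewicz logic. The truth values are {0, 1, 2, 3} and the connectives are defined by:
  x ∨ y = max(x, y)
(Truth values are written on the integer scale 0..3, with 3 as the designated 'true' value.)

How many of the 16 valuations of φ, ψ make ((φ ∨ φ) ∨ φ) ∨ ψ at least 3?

7

φ = 0, ψ = 0 ↦ 0  <
φ = 0, ψ = 1 ↦ 1  <
φ = 0, ψ = 2 ↦ 2  <
φ = 0, ψ = 3 ↦ 3  ≥
φ = 1, ψ = 0 ↦ 1  <
φ = 1, ψ = 1 ↦ 1  <
φ = 1, ψ = 2 ↦ 2  <
φ = 1, ψ = 3 ↦ 3  ≥
φ = 2, ψ = 0 ↦ 2  <
φ = 2, ψ = 1 ↦ 2  <
φ = 2, ψ = 2 ↦ 2  <
φ = 2, ψ = 3 ↦ 3  ≥
φ = 3, ψ = 0 ↦ 3  ≥
φ = 3, ψ = 1 ↦ 3  ≥
φ = 3, ψ = 2 ↦ 3  ≥
φ = 3, ψ = 3 ↦ 3  ≥
So 7 of the 16 assignments meet the threshold.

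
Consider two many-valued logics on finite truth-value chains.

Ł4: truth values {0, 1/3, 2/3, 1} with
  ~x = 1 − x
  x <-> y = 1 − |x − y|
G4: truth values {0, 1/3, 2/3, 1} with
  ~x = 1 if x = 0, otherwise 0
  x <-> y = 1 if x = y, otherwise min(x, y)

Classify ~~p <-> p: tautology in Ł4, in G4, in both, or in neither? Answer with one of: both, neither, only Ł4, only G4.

In Ł4: every assignment gives 1 — tautology.
In G4: at p = 1/3 the value is 1/3 — not a tautology.

only Ł4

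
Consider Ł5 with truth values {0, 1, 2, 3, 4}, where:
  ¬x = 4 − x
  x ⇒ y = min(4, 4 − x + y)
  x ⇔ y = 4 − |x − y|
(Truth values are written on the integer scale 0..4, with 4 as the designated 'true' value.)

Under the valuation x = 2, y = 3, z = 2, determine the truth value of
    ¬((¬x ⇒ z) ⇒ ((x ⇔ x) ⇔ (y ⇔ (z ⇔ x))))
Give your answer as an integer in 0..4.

1

¬x = ¬2 = 2
¬x ⇒ z = 2 ⇒ 2 = 4
x ⇔ x = 2 ⇔ 2 = 4
z ⇔ x = 2 ⇔ 2 = 4
y ⇔ (z ⇔ x) = 3 ⇔ 4 = 3
(x ⇔ x) ⇔ (y ⇔ (z ⇔ x)) = 4 ⇔ 3 = 3
(¬x ⇒ z) ⇒ ((x ⇔ x) ⇔ (y ⇔ (z ⇔ x))) = 4 ⇒ 3 = 3
¬((¬x ⇒ z) ⇒ ((x ⇔ x) ⇔ (y ⇔ (z ⇔ x)))) = ¬3 = 1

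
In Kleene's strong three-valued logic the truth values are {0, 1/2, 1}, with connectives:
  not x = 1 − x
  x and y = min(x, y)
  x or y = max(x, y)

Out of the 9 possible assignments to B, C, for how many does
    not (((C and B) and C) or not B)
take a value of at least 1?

B = 0, C = 0 ↦ 0  <
B = 0, C = 1/2 ↦ 0  <
B = 0, C = 1 ↦ 0  <
B = 1/2, C = 0 ↦ 1/2  <
B = 1/2, C = 1/2 ↦ 1/2  <
B = 1/2, C = 1 ↦ 1/2  <
B = 1, C = 0 ↦ 1  ≥
B = 1, C = 1/2 ↦ 1/2  <
B = 1, C = 1 ↦ 0  <
So 1 of the 9 assignments meets the threshold.

1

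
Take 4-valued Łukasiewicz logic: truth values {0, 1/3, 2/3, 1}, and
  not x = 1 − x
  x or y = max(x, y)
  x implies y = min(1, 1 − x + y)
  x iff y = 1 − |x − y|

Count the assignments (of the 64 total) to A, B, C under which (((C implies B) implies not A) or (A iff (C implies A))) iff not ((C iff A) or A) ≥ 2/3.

value 1: 4 assignments (counts)
value 2/3: 22 assignments (counts)
value 1/3: 16 assignments
value 0: 22 assignments
So 26 of the 64 assignments meet the threshold.

26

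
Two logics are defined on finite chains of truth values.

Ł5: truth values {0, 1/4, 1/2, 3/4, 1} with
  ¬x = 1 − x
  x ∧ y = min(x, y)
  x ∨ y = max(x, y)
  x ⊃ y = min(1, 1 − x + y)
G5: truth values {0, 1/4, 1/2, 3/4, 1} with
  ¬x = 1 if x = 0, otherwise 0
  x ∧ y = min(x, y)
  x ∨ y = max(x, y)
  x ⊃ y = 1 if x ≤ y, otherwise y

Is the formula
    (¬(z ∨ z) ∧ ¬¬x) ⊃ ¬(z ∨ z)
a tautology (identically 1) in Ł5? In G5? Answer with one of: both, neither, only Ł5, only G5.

In Ł5: every assignment gives 1 — tautology.
In G5: every assignment gives 1 — tautology.

both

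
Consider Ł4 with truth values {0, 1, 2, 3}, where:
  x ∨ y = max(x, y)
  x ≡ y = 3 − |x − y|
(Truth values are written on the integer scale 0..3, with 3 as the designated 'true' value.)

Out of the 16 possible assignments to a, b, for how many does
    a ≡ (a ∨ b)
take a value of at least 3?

10

a = 0, b = 0 ↦ 3  ≥
a = 0, b = 1 ↦ 2  <
a = 0, b = 2 ↦ 1  <
a = 0, b = 3 ↦ 0  <
a = 1, b = 0 ↦ 3  ≥
a = 1, b = 1 ↦ 3  ≥
a = 1, b = 2 ↦ 2  <
a = 1, b = 3 ↦ 1  <
a = 2, b = 0 ↦ 3  ≥
a = 2, b = 1 ↦ 3  ≥
a = 2, b = 2 ↦ 3  ≥
a = 2, b = 3 ↦ 2  <
a = 3, b = 0 ↦ 3  ≥
a = 3, b = 1 ↦ 3  ≥
a = 3, b = 2 ↦ 3  ≥
a = 3, b = 3 ↦ 3  ≥
So 10 of the 16 assignments meet the threshold.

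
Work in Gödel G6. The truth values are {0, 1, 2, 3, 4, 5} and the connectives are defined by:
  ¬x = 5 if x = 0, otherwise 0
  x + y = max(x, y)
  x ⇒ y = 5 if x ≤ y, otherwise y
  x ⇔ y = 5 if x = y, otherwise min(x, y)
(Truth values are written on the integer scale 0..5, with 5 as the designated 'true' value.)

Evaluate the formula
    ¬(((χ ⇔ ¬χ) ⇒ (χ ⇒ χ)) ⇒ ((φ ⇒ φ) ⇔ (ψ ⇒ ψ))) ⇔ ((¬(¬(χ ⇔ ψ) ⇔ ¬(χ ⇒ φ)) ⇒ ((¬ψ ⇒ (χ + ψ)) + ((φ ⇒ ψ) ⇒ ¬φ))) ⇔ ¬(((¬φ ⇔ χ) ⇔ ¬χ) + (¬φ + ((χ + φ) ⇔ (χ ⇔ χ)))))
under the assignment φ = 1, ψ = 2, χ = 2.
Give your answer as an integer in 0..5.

¬χ = ¬2 = 0
χ ⇔ ¬χ = 2 ⇔ 0 = 0
χ ⇒ χ = 2 ⇒ 2 = 5
(χ ⇔ ¬χ) ⇒ (χ ⇒ χ) = 0 ⇒ 5 = 5
φ ⇒ φ = 1 ⇒ 1 = 5
ψ ⇒ ψ = 2 ⇒ 2 = 5
(φ ⇒ φ) ⇔ (ψ ⇒ ψ) = 5 ⇔ 5 = 5
((χ ⇔ ¬χ) ⇒ (χ ⇒ χ)) ⇒ ((φ ⇒ φ) ⇔ (ψ ⇒ ψ)) = 5 ⇒ 5 = 5
¬(((χ ⇔ ¬χ) ⇒ (χ ⇒ χ)) ⇒ ((φ ⇒ φ) ⇔ (ψ ⇒ ψ))) = ¬5 = 0
χ ⇔ ψ = 2 ⇔ 2 = 5
¬(χ ⇔ ψ) = ¬5 = 0
χ ⇒ φ = 2 ⇒ 1 = 1
¬(χ ⇒ φ) = ¬1 = 0
¬(χ ⇔ ψ) ⇔ ¬(χ ⇒ φ) = 0 ⇔ 0 = 5
¬(¬(χ ⇔ ψ) ⇔ ¬(χ ⇒ φ)) = ¬5 = 0
¬ψ = ¬2 = 0
χ + ψ = 2 + 2 = 2
¬ψ ⇒ (χ + ψ) = 0 ⇒ 2 = 5
φ ⇒ ψ = 1 ⇒ 2 = 5
¬φ = ¬1 = 0
(φ ⇒ ψ) ⇒ ¬φ = 5 ⇒ 0 = 0
(¬ψ ⇒ (χ + ψ)) + ((φ ⇒ ψ) ⇒ ¬φ) = 5 + 0 = 5
¬(¬(χ ⇔ ψ) ⇔ ¬(χ ⇒ φ)) ⇒ ((¬ψ ⇒ (χ + ψ)) + ((φ ⇒ ψ) ⇒ ¬φ)) = 0 ⇒ 5 = 5
¬φ = ¬1 = 0
¬φ ⇔ χ = 0 ⇔ 2 = 0
¬χ = ¬2 = 0
(¬φ ⇔ χ) ⇔ ¬χ = 0 ⇔ 0 = 5
¬φ = ¬1 = 0
χ + φ = 2 + 1 = 2
χ ⇔ χ = 2 ⇔ 2 = 5
(χ + φ) ⇔ (χ ⇔ χ) = 2 ⇔ 5 = 2
¬φ + ((χ + φ) ⇔ (χ ⇔ χ)) = 0 + 2 = 2
((¬φ ⇔ χ) ⇔ ¬χ) + (¬φ + ((χ + φ) ⇔ (χ ⇔ χ))) = 5 + 2 = 5
¬(((¬φ ⇔ χ) ⇔ ¬χ) + (¬φ + ((χ + φ) ⇔ (χ ⇔ χ)))) = ¬5 = 0
(¬(¬(χ ⇔ ψ) ⇔ ¬(χ ⇒ φ)) ⇒ ((¬ψ ⇒ (χ + ψ)) + ((φ ⇒ ψ) ⇒ ¬φ))) ⇔ ¬(((¬φ ⇔ χ) ⇔ ¬χ) + (¬φ + ((χ + φ) ⇔ (χ ⇔ χ)))) = 5 ⇔ 0 = 0
¬(((χ ⇔ ¬χ) ⇒ (χ ⇒ χ)) ⇒ ((φ ⇒ φ) ⇔ (ψ ⇒ ψ))) ⇔ ((¬(¬(χ ⇔ ψ) ⇔ ¬(χ ⇒ φ)) ⇒ ((¬ψ ⇒ (χ + ψ)) + ((φ ⇒ ψ) ⇒ ¬φ))) ⇔ ¬(((¬φ ⇔ χ) ⇔ ¬χ) + (¬φ + ((χ + φ) ⇔ (χ ⇔ χ))))) = 0 ⇔ 0 = 5

5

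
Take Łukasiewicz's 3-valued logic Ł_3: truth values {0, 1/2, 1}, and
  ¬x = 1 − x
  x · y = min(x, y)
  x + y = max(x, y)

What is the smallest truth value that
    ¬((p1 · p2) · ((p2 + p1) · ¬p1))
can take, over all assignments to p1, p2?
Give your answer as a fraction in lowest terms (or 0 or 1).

1/2

Take p1 = 1/2, p2 = 1/2:
p1 · p2 = 1/2 · 1/2 = 1/2
p2 + p1 = 1/2 + 1/2 = 1/2
¬p1 = ¬1/2 = 1/2
(p2 + p1) · ¬p1 = 1/2 · 1/2 = 1/2
(p1 · p2) · ((p2 + p1) · ¬p1) = 1/2 · 1/2 = 1/2
¬((p1 · p2) · ((p2 + p1) · ¬p1)) = ¬1/2 = 1/2
No assignment yields a value below 1/2, so this is the minimum.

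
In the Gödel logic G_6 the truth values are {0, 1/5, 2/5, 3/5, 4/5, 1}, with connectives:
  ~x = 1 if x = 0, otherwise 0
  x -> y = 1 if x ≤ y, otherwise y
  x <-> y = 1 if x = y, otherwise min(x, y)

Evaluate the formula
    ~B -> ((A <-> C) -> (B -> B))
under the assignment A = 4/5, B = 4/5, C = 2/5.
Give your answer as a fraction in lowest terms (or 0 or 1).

~B = ~4/5 = 0
A <-> C = 4/5 <-> 2/5 = 2/5
B -> B = 4/5 -> 4/5 = 1
(A <-> C) -> (B -> B) = 2/5 -> 1 = 1
~B -> ((A <-> C) -> (B -> B)) = 0 -> 1 = 1

1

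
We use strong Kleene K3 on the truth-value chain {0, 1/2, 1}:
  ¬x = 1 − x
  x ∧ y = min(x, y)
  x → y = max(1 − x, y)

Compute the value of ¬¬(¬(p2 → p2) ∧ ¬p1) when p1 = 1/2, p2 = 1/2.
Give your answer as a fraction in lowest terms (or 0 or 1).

1/2

p2 → p2 = 1/2 → 1/2 = 1/2
¬(p2 → p2) = ¬1/2 = 1/2
¬p1 = ¬1/2 = 1/2
¬(p2 → p2) ∧ ¬p1 = 1/2 ∧ 1/2 = 1/2
¬(¬(p2 → p2) ∧ ¬p1) = ¬1/2 = 1/2
¬¬(¬(p2 → p2) ∧ ¬p1) = ¬1/2 = 1/2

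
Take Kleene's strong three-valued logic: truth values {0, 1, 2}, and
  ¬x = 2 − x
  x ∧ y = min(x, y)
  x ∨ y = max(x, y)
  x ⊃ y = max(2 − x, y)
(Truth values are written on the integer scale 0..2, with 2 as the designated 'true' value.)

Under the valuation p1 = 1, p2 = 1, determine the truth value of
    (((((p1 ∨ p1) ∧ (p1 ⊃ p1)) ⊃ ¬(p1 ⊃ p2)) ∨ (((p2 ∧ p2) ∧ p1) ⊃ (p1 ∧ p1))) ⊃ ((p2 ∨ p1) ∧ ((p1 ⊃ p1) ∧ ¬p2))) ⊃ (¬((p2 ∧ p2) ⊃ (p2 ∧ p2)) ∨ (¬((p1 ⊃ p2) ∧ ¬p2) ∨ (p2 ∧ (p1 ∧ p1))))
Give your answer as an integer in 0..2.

1

p1 ∨ p1 = 1 ∨ 1 = 1
p1 ⊃ p1 = 1 ⊃ 1 = 1
(p1 ∨ p1) ∧ (p1 ⊃ p1) = 1 ∧ 1 = 1
p1 ⊃ p2 = 1 ⊃ 1 = 1
¬(p1 ⊃ p2) = ¬1 = 1
((p1 ∨ p1) ∧ (p1 ⊃ p1)) ⊃ ¬(p1 ⊃ p2) = 1 ⊃ 1 = 1
p2 ∧ p2 = 1 ∧ 1 = 1
(p2 ∧ p2) ∧ p1 = 1 ∧ 1 = 1
p1 ∧ p1 = 1 ∧ 1 = 1
((p2 ∧ p2) ∧ p1) ⊃ (p1 ∧ p1) = 1 ⊃ 1 = 1
(((p1 ∨ p1) ∧ (p1 ⊃ p1)) ⊃ ¬(p1 ⊃ p2)) ∨ (((p2 ∧ p2) ∧ p1) ⊃ (p1 ∧ p1)) = 1 ∨ 1 = 1
p2 ∨ p1 = 1 ∨ 1 = 1
p1 ⊃ p1 = 1 ⊃ 1 = 1
¬p2 = ¬1 = 1
(p1 ⊃ p1) ∧ ¬p2 = 1 ∧ 1 = 1
(p2 ∨ p1) ∧ ((p1 ⊃ p1) ∧ ¬p2) = 1 ∧ 1 = 1
((((p1 ∨ p1) ∧ (p1 ⊃ p1)) ⊃ ¬(p1 ⊃ p2)) ∨ (((p2 ∧ p2) ∧ p1) ⊃ (p1 ∧ p1))) ⊃ ((p2 ∨ p1) ∧ ((p1 ⊃ p1) ∧ ¬p2)) = 1 ⊃ 1 = 1
p2 ∧ p2 = 1 ∧ 1 = 1
p2 ∧ p2 = 1 ∧ 1 = 1
(p2 ∧ p2) ⊃ (p2 ∧ p2) = 1 ⊃ 1 = 1
¬((p2 ∧ p2) ⊃ (p2 ∧ p2)) = ¬1 = 1
p1 ⊃ p2 = 1 ⊃ 1 = 1
¬p2 = ¬1 = 1
(p1 ⊃ p2) ∧ ¬p2 = 1 ∧ 1 = 1
¬((p1 ⊃ p2) ∧ ¬p2) = ¬1 = 1
p1 ∧ p1 = 1 ∧ 1 = 1
p2 ∧ (p1 ∧ p1) = 1 ∧ 1 = 1
¬((p1 ⊃ p2) ∧ ¬p2) ∨ (p2 ∧ (p1 ∧ p1)) = 1 ∨ 1 = 1
¬((p2 ∧ p2) ⊃ (p2 ∧ p2)) ∨ (¬((p1 ⊃ p2) ∧ ¬p2) ∨ (p2 ∧ (p1 ∧ p1))) = 1 ∨ 1 = 1
(((((p1 ∨ p1) ∧ (p1 ⊃ p1)) ⊃ ¬(p1 ⊃ p2)) ∨ (((p2 ∧ p2) ∧ p1) ⊃ (p1 ∧ p1))) ⊃ ((p2 ∨ p1) ∧ ((p1 ⊃ p1) ∧ ¬p2))) ⊃ (¬((p2 ∧ p2) ⊃ (p2 ∧ p2)) ∨ (¬((p1 ⊃ p2) ∧ ¬p2) ∨ (p2 ∧ (p1 ∧ p1)))) = 1 ⊃ 1 = 1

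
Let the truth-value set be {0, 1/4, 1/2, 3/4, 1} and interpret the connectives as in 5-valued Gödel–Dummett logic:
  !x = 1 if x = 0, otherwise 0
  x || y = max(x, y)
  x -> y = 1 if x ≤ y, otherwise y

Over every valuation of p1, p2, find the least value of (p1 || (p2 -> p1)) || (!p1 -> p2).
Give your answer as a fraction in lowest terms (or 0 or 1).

Take p1 = 0, p2 = 1/4:
p2 -> p1 = 1/4 -> 0 = 0
p1 || (p2 -> p1) = 0 || 0 = 0
!p1 = !0 = 1
!p1 -> p2 = 1 -> 1/4 = 1/4
(p1 || (p2 -> p1)) || (!p1 -> p2) = 0 || 1/4 = 1/4
No assignment yields a value below 1/4, so this is the minimum.

1/4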